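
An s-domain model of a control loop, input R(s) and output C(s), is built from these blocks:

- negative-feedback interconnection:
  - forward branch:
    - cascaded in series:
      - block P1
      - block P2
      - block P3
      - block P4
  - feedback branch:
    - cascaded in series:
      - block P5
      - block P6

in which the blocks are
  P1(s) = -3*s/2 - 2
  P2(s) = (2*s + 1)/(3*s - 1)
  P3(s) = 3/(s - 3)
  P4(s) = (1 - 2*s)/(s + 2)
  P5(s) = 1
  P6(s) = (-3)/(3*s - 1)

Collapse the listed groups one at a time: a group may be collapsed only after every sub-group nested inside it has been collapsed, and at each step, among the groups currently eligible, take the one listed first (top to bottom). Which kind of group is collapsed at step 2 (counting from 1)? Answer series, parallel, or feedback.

Step 1: cascade P1, P2, P3, P4
Step 2: multiply P5, P6 (series)
Step 3: reduce the feedback loop with forward (P1*P2*P3*P4) and return (P5*P6)
Step 2 collapses a series group.

Final answer: series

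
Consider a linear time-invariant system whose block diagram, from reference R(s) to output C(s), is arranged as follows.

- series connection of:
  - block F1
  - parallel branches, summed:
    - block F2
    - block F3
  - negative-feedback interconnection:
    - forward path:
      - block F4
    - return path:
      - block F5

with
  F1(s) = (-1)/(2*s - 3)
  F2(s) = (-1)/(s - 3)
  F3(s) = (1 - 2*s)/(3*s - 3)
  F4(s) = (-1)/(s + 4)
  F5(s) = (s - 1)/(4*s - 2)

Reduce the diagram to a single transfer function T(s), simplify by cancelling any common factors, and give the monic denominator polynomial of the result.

(1) parallel reduction of F2, F3 -> (-2*s^2 + 4*s)/(3*s^2 - 12*s + 9)
(2) close the feedback loop around F4, F5 -> (2 - 4*s)/(4*s^2 + 13*s - 7)
(3) multiply F1, (F2+F3), [F4/(1+F4*F5)] (series) -> (-8*s^3 + 20*s^2 - 8*s)/(24*s^5 - 54*s^4 - 255*s^3 + 825*s^2 - 729*s + 189)
The result of step 3 is T(s) in lowest terms. Its denominator has leading coefficient 24; dividing the denominator through by 24 makes it monic.

Therefore the answer is s^5 - 9*s^4/4 - 85*s^3/8 + 275*s^2/8 - 243*s/8 + 63/8.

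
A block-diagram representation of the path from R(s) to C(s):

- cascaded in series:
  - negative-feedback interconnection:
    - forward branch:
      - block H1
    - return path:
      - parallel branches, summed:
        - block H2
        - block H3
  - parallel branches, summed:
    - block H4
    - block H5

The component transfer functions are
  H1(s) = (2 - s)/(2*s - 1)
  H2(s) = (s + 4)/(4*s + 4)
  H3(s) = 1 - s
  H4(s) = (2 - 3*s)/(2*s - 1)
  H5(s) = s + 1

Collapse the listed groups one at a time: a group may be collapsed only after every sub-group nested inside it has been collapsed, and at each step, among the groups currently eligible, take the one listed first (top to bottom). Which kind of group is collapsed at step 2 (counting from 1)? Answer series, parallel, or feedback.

[1] parallel reduction of H2, H3
[2] apply the feedback formula to H1, (H2+H3)
[3] combine H4, H5 in parallel
[4] combine [H1/(1+H1*(H2+H3))], (H4+H5) in series
At step 2 the group reduced is feedback.

Final answer: feedback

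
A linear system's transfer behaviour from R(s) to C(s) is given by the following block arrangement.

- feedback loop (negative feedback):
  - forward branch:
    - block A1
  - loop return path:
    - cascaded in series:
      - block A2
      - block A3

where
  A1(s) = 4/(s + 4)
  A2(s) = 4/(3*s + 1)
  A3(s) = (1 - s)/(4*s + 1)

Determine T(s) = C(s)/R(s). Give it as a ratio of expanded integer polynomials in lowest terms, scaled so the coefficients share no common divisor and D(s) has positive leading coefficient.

The answer is (48*s^2 + 28*s + 4)/(12*s^3 + 55*s^2 + 13*s + 20).

Reasoning:
1. multiply A2, A3 (series), giving (4 - 4*s)/(12*s^2 + 7*s + 1)
2. feedback reduction of A1, (A2*A3) - this is the overall T(s), already in the required normalized form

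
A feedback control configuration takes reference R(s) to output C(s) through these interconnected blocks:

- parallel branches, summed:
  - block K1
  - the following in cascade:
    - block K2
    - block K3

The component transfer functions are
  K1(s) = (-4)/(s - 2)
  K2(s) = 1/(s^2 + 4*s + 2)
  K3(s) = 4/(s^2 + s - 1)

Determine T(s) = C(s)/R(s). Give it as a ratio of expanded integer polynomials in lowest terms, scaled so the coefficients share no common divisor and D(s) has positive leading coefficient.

(1) cascade K2, K3 gives 4/(s^4 + 5*s^3 + 5*s^2 - 2*s - 2)
(2) parallel reduction of K1, (K2*K3); the result is T(s) itself (integer coefficients, no common factor, positive leading denominator coefficient)

Final answer: (-4*s^4 - 20*s^3 - 20*s^2 + 12*s)/(s^5 + 3*s^4 - 5*s^3 - 12*s^2 + 2*s + 4)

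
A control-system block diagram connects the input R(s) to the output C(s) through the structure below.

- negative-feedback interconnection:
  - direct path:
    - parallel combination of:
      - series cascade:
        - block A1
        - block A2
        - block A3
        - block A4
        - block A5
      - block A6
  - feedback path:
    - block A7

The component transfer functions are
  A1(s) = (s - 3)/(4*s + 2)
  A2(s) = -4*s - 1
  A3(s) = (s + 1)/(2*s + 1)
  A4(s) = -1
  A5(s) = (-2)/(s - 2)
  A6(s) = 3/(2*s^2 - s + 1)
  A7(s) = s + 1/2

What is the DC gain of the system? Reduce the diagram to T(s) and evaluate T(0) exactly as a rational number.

Step 1: series reduction of A1, A2, A3, A4, A5; result (-4*s^3 + 7*s^2 + 14*s + 3)/(4*s^3 - 4*s^2 - 7*s - 2)
Step 2: sum the parallel branches (A1*A2*A3*A4*A5), A6; result (-8*s^5 + 18*s^4 + 29*s^3 - 13*s^2 - 10*s - 3)/(8*s^5 - 12*s^4 - 6*s^3 - s^2 - 5*s - 2)
Step 3: apply the feedback formula to ((A1*A2*A3*A4*A5)+A6), A7; result (16*s^5 - 36*s^4 - 58*s^3 + 26*s^2 + 20*s + 6)/(16*s^6 - 44*s^5 - 52*s^4 + 9*s^3 + 35*s^2 + 26*s + 7)
Step 3 gives the overall T(s). Then T(0) = 6/7.

Final answer: 6/7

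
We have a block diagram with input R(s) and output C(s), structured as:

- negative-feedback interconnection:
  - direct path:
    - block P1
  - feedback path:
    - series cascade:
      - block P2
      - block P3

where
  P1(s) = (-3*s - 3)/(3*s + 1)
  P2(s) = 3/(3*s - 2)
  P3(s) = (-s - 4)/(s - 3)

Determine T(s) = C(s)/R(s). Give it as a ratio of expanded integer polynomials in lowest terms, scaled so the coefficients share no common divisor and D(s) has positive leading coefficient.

The answer is (-9*s^3 + 24*s^2 + 15*s - 18)/(9*s^3 - 21*s^2 + 52*s + 42).

Reasoning:
Step 1. series reduction of P2, P3 -> (-3*s - 12)/(3*s^2 - 11*s + 6)
Step 2. feedback reduction of P1, (P2*P3): this yields T(s), and no further normalization is needed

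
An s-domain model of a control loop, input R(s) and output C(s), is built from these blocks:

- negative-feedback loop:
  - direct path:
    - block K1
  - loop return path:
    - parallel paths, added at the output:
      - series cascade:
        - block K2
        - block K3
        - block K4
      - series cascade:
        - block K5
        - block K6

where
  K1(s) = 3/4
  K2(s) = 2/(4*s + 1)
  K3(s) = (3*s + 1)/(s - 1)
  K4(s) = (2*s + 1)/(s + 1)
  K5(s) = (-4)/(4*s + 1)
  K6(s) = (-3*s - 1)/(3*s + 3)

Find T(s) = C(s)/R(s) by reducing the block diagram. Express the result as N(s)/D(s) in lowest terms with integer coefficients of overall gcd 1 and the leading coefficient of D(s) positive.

Reducing step by step:

[1] cascade K2, K3, K4: (12*s^2 + 10*s + 2)/(4*s^3 + s^2 - 4*s - 1)
[2] reduce the series chain K5, K6: (12*s + 4)/(12*s^2 + 15*s + 3)
[3] reduce the parallel group (K2*K3*K4), (K5*K6): (48*s^2 + 22*s + 2)/(12*s^3 + 3*s^2 - 12*s - 3)
[4] feedback reduction of K1, ((K2*K3*K4)+(K5*K6)), which is the overall transfer function T(s) = C(s)/R(s) in lowest terms

Answer: (12*s^3 + 3*s^2 - 12*s - 3)/(16*s^3 + 52*s^2 + 6*s - 2)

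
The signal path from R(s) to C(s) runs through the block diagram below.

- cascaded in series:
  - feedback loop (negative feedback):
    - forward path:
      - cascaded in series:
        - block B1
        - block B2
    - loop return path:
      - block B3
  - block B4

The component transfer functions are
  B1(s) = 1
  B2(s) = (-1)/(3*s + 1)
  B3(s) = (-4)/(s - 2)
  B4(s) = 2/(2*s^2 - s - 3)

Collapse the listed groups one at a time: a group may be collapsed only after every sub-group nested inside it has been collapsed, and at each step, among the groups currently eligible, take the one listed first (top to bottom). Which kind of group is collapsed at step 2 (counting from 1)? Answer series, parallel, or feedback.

Step 1. cascade B1, B2
Step 2. close the feedback loop around (B1*B2), B3
Step 3. reduce the series chain [(B1*B2)/(1+(B1*B2)*B3)], B4
Step 2 collapses a feedback group.

Answer: feedback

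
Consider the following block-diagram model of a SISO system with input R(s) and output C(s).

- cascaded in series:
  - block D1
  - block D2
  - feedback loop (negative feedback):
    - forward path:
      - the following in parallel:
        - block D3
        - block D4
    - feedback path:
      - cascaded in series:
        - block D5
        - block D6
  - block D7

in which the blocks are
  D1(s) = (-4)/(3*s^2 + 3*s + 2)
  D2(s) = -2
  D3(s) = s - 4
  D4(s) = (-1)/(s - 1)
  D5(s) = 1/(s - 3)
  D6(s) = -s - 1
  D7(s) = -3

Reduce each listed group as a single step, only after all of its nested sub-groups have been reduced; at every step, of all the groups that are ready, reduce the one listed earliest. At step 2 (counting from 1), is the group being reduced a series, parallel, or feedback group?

Answer: series

Working:
(1) combine D3, D4 in parallel
(2) cascade D5, D6
(3) reduce the feedback loop with forward (D3+D4) and return (D5*D6)
(4) series reduction of D1, D2, [(D3+D4)/(1+(D3+D4)*(D5*D6))], D7
At step 2 the group reduced is series.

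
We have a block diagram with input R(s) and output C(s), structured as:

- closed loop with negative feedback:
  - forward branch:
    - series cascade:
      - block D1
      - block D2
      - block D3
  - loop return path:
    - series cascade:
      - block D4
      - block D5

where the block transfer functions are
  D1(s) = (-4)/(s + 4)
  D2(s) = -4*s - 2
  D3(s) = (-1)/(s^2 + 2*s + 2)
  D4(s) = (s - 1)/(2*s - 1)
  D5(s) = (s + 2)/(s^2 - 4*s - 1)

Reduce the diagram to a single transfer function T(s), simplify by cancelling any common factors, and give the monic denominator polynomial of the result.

First reduce the diagram to T(s).

1. multiply D1, D2, D3 (series) -> (-16*s - 8)/(s^3 + 6*s^2 + 10*s + 8)
2. multiply D4, D5 (series) -> (s^2 + s - 2)/(2*s^3 - 9*s^2 + 2*s + 1)
3. apply the feedback formula to (D1*D2*D3), (D4*D5) -> (-32*s^4 + 128*s^3 + 40*s^2 - 32*s - 8)/(2*s^6 + 3*s^5 - 32*s^4 - 77*s^3 - 70*s^2 + 50*s + 24)
T(s) is the step-3 result (common factors already cancelled). Leading coefficient of the denominator: 2. Divide through by 2 for the monic polynomial.

Answer: s^6 + 3*s^5/2 - 16*s^4 - 77*s^3/2 - 35*s^2 + 25*s + 12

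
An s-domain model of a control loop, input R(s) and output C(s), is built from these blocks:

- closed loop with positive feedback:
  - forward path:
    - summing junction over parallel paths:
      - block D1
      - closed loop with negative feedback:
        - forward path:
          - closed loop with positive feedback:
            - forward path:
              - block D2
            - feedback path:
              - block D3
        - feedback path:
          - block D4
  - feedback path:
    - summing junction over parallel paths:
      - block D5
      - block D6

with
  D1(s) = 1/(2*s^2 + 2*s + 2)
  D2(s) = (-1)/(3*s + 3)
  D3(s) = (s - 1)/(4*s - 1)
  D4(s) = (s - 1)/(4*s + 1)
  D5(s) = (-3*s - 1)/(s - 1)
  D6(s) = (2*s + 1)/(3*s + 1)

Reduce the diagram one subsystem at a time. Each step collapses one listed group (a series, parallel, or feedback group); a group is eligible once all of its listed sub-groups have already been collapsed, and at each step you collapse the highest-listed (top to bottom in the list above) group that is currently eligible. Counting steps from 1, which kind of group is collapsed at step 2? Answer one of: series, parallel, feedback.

1. close the feedback loop around D2, D3
2. close the feedback loop around [D2/(1-D2*D3)], D4
3. add D1, [[D2/(1-D2*D3)]/(1+[D2/(1-D2*D3)]*D4)] (parallel)
4. parallel reduction of D5, D6
5. apply the feedback formula to (D1+[[D2/(1-D2*D3)]/(1+[D2/(1-D2*D3)]*D4)]), (D5+D6)
At step 2 the group reduced is feedback.

Final answer: feedback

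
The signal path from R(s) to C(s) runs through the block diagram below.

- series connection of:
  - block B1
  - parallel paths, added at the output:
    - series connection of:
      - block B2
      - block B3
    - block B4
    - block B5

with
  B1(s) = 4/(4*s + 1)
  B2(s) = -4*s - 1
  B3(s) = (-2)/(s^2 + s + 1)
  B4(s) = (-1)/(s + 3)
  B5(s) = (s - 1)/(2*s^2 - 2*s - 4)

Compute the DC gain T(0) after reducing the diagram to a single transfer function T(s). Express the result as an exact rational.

Reducing step by step:

Step 1 - multiply B2, B3 (series) = (8*s + 2)/(s^2 + s + 1)
Step 2 - combine (B2*B3), B4, B5 in parallel = (15*s^4 + 39*s^3 - 68*s^2 - 111*s - 23)/(2*s^5 + 6*s^4 - 4*s^3 - 18*s^2 - 22*s - 12)
Step 3 - series reduction of B1, ((B2*B3)+B4+B5) = (30*s^4 + 78*s^3 - 136*s^2 - 222*s - 46)/(4*s^6 + 13*s^5 - 5*s^4 - 38*s^3 - 53*s^2 - 35*s - 6)
Step 3 gives the overall T(s). Then T(0) = -46/(-6) = 23/3.

Answer: 23/3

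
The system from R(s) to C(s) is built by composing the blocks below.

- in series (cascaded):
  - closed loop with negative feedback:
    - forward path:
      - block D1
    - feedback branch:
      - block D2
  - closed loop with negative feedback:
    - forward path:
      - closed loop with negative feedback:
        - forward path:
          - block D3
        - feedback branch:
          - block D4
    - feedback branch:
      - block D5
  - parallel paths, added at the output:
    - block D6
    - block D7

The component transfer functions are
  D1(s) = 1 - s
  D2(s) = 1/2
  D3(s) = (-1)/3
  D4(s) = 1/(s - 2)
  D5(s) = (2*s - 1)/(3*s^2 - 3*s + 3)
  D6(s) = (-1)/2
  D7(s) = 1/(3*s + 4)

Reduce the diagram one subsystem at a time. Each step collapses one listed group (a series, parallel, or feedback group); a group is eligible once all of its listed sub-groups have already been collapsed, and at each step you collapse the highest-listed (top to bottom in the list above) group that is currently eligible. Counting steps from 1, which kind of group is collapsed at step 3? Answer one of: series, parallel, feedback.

1. collapse the loop (D1 forward, D2 return)
2. apply the feedback formula to D3, D4
3. reduce the feedback loop with forward [D3/(1+D3*D4)] and return D5
4. sum the parallel branches D6, D7
5. multiply [D1/(1+D1*D2)], [[D3/(1+D3*D4)]/(1+[D3/(1+D3*D4)]*D5)], (D6+D7) (series)
The group at step 3 is a feedback group.

Therefore the answer is feedback.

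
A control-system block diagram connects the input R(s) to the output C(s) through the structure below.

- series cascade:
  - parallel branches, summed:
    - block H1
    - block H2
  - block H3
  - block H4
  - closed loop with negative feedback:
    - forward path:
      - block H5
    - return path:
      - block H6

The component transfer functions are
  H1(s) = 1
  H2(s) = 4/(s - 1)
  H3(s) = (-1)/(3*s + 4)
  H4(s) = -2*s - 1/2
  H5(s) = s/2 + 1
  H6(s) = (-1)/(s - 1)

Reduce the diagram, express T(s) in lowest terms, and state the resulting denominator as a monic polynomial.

Step 1 - sum the parallel branches H1, H2 -> (s + 3)/(s - 1)
Step 2 - close the feedback loop around H5, H6 -> (s^2 + s - 2)/(s - 4)
Step 3 - series reduction of (H1+H2), H3, H4, [H5/(1+H5*H6)] -> (4*s^3 + 21*s^2 + 29*s + 6)/(6*s^2 - 16*s - 32)
That last expression is T(s), already simplified. Scaling its denominator by 1/6 (the reciprocal of the leading coefficient) yields the monic denominator.

Answer: s^2 - 8*s/3 - 16/3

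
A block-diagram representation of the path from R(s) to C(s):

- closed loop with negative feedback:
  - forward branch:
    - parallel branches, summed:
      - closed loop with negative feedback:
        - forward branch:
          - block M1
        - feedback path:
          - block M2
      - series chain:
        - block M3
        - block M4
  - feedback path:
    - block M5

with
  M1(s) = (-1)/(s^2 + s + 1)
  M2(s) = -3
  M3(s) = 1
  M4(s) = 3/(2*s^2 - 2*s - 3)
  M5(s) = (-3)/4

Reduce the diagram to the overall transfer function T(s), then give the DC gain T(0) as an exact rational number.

[1] reduce the feedback loop with forward M1 and return M2, giving (-1)/(s^2 + s + 4)
[2] combine M3, M4 in series, giving 3/(2*s^2 - 2*s - 3)
[3] combine [M1/(1+M1*M2)], (M3*M4) in parallel, giving (s^2 + 5*s + 15)/(2*s^4 + 3*s^2 - 11*s - 12)
[4] reduce the feedback loop with forward ([M1/(1+M1*M2)]+(M3*M4)) and return M5, giving (4*s^2 + 20*s + 60)/(8*s^4 + 9*s^2 - 59*s - 93)
Evaluating the step-4 result (the overall T(s)) at s = 0 gives T(0) = 60/(-93) = -20/31.

Answer: -20/31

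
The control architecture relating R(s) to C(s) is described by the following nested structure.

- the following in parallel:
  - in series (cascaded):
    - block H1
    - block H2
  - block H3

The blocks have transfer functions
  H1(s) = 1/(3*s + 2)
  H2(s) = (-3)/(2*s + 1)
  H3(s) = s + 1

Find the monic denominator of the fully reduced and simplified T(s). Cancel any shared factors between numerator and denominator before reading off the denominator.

Answer: s^2 + 7*s/6 + 1/3

Working:
Step 1. cascade H1, H2; result (-3)/(6*s^2 + 7*s + 2)
Step 2. parallel reduction of (H1*H2), H3; result (6*s^3 + 13*s^2 + 9*s - 1)/(6*s^2 + 7*s + 2)
T(s) is the step-2 result (common factors already cancelled). Leading coefficient of the denominator: 6. Divide through by 6 for the monic polynomial.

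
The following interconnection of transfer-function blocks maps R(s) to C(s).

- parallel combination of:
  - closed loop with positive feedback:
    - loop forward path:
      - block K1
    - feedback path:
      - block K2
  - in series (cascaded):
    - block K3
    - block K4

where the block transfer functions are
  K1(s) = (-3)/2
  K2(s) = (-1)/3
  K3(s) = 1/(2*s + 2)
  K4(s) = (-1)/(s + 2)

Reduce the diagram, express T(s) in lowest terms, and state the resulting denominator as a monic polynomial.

Step 1: feedback reduction of K1, K2: -3
Step 2: cascade K3, K4: (-1)/(2*s^2 + 6*s + 4)
Step 3: add [K1/(1-K1*K2)], (K3*K4) (parallel): (-6*s^2 - 18*s - 13)/(2*s^2 + 6*s + 4)
The result of step 3 is T(s) in lowest terms. Its denominator has leading coefficient 2; dividing the denominator through by 2 makes it monic.

Therefore the answer is s^2 + 3*s + 2.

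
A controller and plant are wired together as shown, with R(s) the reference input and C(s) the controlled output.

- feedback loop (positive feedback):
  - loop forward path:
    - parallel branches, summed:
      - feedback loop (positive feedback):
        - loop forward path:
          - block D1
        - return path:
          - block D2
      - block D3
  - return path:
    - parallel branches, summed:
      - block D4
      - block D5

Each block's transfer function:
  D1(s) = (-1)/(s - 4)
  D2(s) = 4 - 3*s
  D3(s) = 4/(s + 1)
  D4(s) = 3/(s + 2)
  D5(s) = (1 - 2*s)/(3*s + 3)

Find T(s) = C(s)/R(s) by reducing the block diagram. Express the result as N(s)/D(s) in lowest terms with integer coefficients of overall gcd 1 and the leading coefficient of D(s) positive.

First reduce the diagram to T(s).

[1] reduce the feedback loop with forward D1 and return D2; result 1/(2*s)
[2] parallel reduction of [D1/(1-D1*D2)], D3; result (9*s + 1)/(2*s^2 + 2*s)
[3] add D4, D5 (parallel); result (-2*s^2 + 6*s + 11)/(3*s^2 + 9*s + 6)
[4] feedback reduction of ([D1/(1-D1*D2)]+D3), (D4+D5): this yields T(s), and no further normalization is needed

Answer: (27*s^3 + 84*s^2 + 63*s + 6)/(6*s^4 + 42*s^3 - 22*s^2 - 93*s - 11)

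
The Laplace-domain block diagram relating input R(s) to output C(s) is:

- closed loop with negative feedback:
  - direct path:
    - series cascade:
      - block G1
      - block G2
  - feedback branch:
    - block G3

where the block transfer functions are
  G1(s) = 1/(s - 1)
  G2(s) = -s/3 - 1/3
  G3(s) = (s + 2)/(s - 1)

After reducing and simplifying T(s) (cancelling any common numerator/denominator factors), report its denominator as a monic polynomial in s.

Answer: s^2 - 9*s/2 + 1/2

Working:
1. cascade G1, G2 -> (-s - 1)/(3*s - 3)
2. feedback reduction of (G1*G2), G3 -> (1 - s^2)/(2*s^2 - 9*s + 1)
Step 2 gives the fully reduced T(s), with no common factor left to cancel. The denominator's leading coefficient is 2, so divide each of its coefficients by 2 to get the monic form.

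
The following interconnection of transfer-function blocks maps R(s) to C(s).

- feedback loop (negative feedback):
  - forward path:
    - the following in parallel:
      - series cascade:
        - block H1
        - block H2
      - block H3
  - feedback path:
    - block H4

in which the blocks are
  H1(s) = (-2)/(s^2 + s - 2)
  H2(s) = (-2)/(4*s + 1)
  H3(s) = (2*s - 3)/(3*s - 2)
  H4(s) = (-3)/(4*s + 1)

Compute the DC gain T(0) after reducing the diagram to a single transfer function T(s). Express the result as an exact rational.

First reduce the diagram to T(s).

(1) series reduction of H1, H2; result 4/(4*s^3 + 5*s^2 - 7*s - 2)
(2) add (H1*H2), H3 (parallel); result (8*s^4 - 2*s^3 - 29*s^2 + 29*s - 2)/(12*s^4 + 7*s^3 - 31*s^2 + 8*s + 4)
(3) apply the feedback formula to ((H1*H2)+H3), H4; result (32*s^5 - 118*s^3 + 87*s^2 + 21*s - 2)/(48*s^5 + 16*s^4 - 111*s^3 + 88*s^2 - 63*s + 10)
Step 3 gives the overall T(s). Then T(0) = -2/10 = -1/5.

Answer: -1/5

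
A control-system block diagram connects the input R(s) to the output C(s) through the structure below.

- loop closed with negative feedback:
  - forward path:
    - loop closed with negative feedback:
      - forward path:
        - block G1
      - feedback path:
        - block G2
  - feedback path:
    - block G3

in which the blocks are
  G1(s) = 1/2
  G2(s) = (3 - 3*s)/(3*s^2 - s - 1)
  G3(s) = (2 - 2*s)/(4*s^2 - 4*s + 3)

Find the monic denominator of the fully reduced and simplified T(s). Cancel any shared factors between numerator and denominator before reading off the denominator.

Reducing step by step:

Step 1. collapse the loop (G1 forward, G2 return) = (3*s^2 - s - 1)/(6*s^2 - 5*s + 1)
Step 2. reduce the feedback loop with forward [G1/(1+G1*G2)] and return G3 = (12*s^4 - 16*s^3 + 9*s^2 + s - 3)/(24*s^4 - 50*s^3 + 50*s^2 - 19*s + 1)
Step 2 gives the fully reduced T(s), with no common factor left to cancel. The denominator's leading coefficient is 24, so divide each of its coefficients by 24 to get the monic form.

Answer: s^4 - 25*s^3/12 + 25*s^2/12 - 19*s/24 + 1/24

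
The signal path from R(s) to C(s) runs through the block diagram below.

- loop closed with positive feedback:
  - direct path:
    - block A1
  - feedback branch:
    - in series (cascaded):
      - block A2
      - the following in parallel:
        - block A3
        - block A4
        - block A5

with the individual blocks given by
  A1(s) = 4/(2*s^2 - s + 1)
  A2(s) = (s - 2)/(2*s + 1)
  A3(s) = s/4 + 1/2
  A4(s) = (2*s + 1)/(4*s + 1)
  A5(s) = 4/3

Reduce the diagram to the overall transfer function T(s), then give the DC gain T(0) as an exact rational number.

1. add A3, A4, A5 (parallel) -> (12*s^2 + 115*s + 34)/(48*s + 12)
2. combine A2, (A3+A4+A5) in series -> (12*s^3 + 91*s^2 - 196*s - 68)/(96*s^2 + 72*s + 12)
3. collapse the loop (A1 forward, (A2*(A3+A4+A5)) return) -> (96*s^2 + 72*s + 12)/(48*s^4 - 79*s^2 + 211*s + 71)
The step-3 result is T(s). Setting s = 0: T(0) = 12/71.

Answer: 12/71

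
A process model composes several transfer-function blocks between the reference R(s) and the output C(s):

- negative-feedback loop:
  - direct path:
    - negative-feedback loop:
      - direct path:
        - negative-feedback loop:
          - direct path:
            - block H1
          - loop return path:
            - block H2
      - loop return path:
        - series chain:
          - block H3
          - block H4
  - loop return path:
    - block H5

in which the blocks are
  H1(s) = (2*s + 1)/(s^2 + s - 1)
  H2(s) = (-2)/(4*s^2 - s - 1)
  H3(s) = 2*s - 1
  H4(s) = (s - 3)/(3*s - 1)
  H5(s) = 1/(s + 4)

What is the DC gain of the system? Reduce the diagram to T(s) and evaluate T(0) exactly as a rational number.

(1) collapse the loop (H1 forward, H2 return), giving (8*s^3 + 2*s^2 - 3*s - 1)/(4*s^4 + 3*s^3 - 6*s^2 - 4*s - 1)
(2) multiply H3, H4 (series), giving (2*s^2 - 7*s + 3)/(3*s - 1)
(3) feedback reduction of [H1/(1+H1*H2)], (H3*H4), giving (24*s^4 - 2*s^3 - 11*s^2 + 1)/(28*s^5 - 47*s^4 - 17*s^3 + 19*s^2 - s - 2)
(4) collapse the loop ([[H1/(1+H1*H2)]/(1+[H1/(1+H1*H2)]*(H3*H4))] forward, H5 return), giving (24*s^5 + 94*s^4 - 19*s^3 - 44*s^2 + s + 4)/(28*s^6 + 65*s^5 - 181*s^4 - 51*s^3 + 64*s^2 - 6*s - 7)
That last expression is T(s); at s = 0 only the constant terms survive, so T(0) = 4/(-7) = -4/7.

Hence the answer: -4/7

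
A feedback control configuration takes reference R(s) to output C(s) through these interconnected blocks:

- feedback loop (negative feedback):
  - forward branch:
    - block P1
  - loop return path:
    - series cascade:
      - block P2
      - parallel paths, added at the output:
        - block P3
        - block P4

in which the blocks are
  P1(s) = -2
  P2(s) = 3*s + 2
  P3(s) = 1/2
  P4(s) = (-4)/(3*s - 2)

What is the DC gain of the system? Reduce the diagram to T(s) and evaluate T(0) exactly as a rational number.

Step 1. reduce the parallel group P3, P4 = (3*s - 10)/(6*s - 4)
Step 2. reduce the series chain P2, (P3+P4) = (9*s^2 - 24*s - 20)/(6*s - 4)
Step 3. apply the feedback formula to P1, (P2*(P3+P4)) = (6*s - 4)/(9*s^2 - 27*s - 18)
Step 3 gives the overall T(s). Then T(0) = -4/(-18) = 2/9.

Answer: 2/9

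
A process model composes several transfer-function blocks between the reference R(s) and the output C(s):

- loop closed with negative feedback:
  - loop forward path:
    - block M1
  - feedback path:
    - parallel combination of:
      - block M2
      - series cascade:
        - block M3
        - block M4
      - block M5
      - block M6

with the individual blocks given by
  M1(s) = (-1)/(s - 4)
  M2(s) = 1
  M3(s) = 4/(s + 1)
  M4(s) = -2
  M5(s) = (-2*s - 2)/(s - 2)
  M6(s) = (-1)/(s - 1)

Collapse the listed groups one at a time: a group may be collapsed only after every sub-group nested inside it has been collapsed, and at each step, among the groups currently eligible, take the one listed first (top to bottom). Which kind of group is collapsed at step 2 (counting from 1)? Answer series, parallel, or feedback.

Step 1. reduce the series chain M3, M4
Step 2. add M2, (M3*M4), M5, M6 (parallel)
Step 3. close the feedback loop around M1, (M2+(M3*M4)+M5+M6)
The group at step 2 is a parallel group.

Final answer: parallel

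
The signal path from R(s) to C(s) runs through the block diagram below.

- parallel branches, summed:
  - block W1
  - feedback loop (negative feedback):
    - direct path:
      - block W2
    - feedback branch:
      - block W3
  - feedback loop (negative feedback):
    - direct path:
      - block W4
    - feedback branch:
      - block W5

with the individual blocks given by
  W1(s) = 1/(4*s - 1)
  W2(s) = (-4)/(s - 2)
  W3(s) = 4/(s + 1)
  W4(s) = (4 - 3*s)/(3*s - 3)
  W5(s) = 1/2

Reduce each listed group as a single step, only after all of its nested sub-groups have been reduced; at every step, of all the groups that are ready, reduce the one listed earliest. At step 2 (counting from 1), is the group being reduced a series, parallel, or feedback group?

Answer: feedback

Working:
Step 1: reduce the feedback loop with forward W2 and return W3
Step 2: apply the feedback formula to W4, W5
Step 3: reduce the parallel group W1, [W2/(1+W2*W3)], [W4/(1+W4*W5)]
The group at step 2 is a feedback group.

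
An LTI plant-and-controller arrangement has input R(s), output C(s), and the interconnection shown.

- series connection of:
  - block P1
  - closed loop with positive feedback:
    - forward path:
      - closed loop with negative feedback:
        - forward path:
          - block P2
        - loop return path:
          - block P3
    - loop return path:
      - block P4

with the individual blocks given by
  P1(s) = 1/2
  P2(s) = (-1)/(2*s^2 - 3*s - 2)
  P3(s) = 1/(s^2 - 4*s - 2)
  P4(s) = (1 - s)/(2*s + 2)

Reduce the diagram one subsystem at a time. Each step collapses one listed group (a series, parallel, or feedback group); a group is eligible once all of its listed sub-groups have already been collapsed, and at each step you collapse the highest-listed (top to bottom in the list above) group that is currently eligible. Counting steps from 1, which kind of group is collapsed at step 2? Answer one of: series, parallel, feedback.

Step 1. apply the feedback formula to P2, P3
Step 2. apply the feedback formula to [P2/(1+P2*P3)], P4
Step 3. reduce the series chain P1, [[P2/(1+P2*P3)]/(1-[P2/(1+P2*P3)]*P4)]
At step 2 the group reduced is feedback.

Answer: feedback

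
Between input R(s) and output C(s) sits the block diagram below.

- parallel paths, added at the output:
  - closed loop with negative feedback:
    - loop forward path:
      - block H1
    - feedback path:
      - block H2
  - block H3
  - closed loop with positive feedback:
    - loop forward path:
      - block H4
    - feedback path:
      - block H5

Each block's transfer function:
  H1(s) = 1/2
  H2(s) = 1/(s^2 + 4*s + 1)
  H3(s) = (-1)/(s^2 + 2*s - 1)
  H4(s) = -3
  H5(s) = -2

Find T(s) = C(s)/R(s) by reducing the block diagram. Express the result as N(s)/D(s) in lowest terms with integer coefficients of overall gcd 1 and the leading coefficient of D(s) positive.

(1) collapse the loop (H1 forward, H2 return) -> (s^2 + 4*s + 1)/(2*s^2 + 8*s + 3)
(2) collapse the loop (H4 forward, H5 return) -> 3/5
(3) combine [H1/(1+H1*H2)], H3, [H4/(1-H4*H5)] in parallel, giving the overall T(s)

Therefore the answer is (11*s^4 + 66*s^3 + 81*s^2 - 56*s - 29)/(10*s^4 + 60*s^3 + 85*s^2 - 10*s - 15).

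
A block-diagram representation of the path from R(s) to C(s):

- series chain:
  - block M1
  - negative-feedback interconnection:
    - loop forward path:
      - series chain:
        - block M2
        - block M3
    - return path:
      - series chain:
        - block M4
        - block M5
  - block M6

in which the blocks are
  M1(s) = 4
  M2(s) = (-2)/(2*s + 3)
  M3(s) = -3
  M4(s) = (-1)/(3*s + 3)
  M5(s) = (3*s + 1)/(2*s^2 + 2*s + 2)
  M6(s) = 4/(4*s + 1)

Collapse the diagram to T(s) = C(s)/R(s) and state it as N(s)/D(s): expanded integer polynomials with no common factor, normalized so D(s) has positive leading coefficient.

1. series reduction of M2, M3 gives 6/(2*s + 3)
2. cascade M4, M5 gives (-3*s - 1)/(6*s^3 + 12*s^2 + 12*s + 6)
3. collapse the loop ((M2*M3) forward, (M4*M5) return) gives (6*s^3 + 12*s^2 + 12*s + 6)/(2*s^4 + 7*s^3 + 10*s^2 + 5*s + 2)
4. series reduction of M1, [(M2*M3)/(1+(M2*M3)*(M4*M5))], M6, which is the overall transfer function T(s) = C(s)/R(s) in lowest terms

Final answer: (96*s^3 + 192*s^2 + 192*s + 96)/(8*s^5 + 30*s^4 + 47*s^3 + 30*s^2 + 13*s + 2)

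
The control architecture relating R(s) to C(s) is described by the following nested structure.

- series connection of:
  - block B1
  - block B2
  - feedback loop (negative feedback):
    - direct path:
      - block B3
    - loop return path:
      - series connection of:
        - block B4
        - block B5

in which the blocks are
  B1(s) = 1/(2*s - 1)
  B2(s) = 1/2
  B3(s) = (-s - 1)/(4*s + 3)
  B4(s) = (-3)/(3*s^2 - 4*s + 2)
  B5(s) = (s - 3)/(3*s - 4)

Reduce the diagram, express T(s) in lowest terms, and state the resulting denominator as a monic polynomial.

Step 1: multiply B4, B5 (series) gives (9 - 3*s)/(9*s^3 - 24*s^2 + 22*s - 8)
Step 2: reduce the feedback loop with forward B3 and return (B4*B5) gives (-9*s^4 + 15*s^3 + 2*s^2 - 14*s + 8)/(36*s^4 - 69*s^3 + 19*s^2 + 28*s - 33)
Step 3: series reduction of B1, B2, [B3/(1+B3*(B4*B5))] gives (-9*s^4 + 15*s^3 + 2*s^2 - 14*s + 8)/(144*s^5 - 348*s^4 + 214*s^3 + 74*s^2 - 188*s + 66)
That last expression is T(s), already simplified. Scaling its denominator by 1/144 (the reciprocal of the leading coefficient) yields the monic denominator.

Answer: s^5 - 29*s^4/12 + 107*s^3/72 + 37*s^2/72 - 47*s/36 + 11/24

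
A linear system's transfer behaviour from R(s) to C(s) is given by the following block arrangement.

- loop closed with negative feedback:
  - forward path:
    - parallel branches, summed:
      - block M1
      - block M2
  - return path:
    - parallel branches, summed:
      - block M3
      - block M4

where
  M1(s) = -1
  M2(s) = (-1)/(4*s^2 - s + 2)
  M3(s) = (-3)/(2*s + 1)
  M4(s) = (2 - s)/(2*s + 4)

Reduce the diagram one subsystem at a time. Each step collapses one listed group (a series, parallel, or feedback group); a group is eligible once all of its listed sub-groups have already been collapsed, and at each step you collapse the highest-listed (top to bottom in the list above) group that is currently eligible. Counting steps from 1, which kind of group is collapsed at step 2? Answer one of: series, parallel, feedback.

Step 1: sum the parallel branches M1, M2
Step 2: sum the parallel branches M3, M4
Step 3: close the feedback loop around (M1+M2), (M3+M4)
So the answer for step 2 is parallel.

Hence the answer: parallel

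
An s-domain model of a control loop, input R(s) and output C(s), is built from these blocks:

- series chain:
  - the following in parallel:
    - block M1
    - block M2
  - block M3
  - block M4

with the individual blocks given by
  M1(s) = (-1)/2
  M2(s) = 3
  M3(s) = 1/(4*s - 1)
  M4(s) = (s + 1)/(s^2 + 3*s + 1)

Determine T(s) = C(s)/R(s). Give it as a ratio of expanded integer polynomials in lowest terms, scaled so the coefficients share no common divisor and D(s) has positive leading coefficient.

Step 1: combine M1, M2 in parallel: 5/2
Step 2: reduce the series chain (M1+M2), M3, M4 - this is the overall T(s), already in the required normalized form

Therefore the answer is (5*s + 5)/(8*s^3 + 22*s^2 + 2*s - 2).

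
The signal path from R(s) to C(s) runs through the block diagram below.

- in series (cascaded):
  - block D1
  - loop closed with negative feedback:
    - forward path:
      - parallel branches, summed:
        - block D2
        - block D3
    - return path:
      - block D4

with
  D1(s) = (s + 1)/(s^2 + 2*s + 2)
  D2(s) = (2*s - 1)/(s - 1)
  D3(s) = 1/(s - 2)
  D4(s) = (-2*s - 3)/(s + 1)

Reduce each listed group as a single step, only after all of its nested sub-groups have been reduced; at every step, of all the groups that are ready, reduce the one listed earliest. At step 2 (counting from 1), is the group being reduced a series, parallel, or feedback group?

Step 1. parallel reduction of D2, D3
Step 2. reduce the feedback loop with forward (D2+D3) and return D4
Step 3. multiply D1, [(D2+D3)/(1+(D2+D3)*D4)] (series)
So the answer for step 2 is feedback.

Answer: feedback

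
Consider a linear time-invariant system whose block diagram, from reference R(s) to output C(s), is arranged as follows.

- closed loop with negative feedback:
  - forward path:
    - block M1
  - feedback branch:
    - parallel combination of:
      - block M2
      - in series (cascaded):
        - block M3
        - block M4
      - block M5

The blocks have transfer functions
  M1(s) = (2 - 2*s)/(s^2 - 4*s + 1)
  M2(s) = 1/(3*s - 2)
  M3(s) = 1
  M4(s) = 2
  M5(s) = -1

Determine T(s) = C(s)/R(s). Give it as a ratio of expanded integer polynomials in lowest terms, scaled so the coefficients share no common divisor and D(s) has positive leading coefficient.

[1] multiply M3, M4 (series): 2
[2] reduce the parallel group M2, (M3*M4), M5: (3*s - 1)/(3*s - 2)
[3] collapse the loop (M1 forward, (M2+(M3*M4)+M5) return); the result is T(s) itself (integer coefficients, no common factor, positive leading denominator coefficient)

Hence the answer: (-6*s^2 + 10*s - 4)/(3*s^3 - 20*s^2 + 19*s - 4)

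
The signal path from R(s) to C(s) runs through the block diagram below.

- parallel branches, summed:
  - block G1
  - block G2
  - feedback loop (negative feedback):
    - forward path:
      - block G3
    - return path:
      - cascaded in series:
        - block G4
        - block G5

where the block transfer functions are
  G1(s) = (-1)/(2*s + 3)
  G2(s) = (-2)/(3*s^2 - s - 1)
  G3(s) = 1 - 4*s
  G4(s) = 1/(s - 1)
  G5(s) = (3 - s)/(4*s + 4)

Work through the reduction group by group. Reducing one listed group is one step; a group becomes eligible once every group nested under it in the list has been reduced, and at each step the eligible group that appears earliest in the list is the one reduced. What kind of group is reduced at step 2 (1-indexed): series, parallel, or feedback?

Answer: feedback

Working:
(1) cascade G4, G5
(2) apply the feedback formula to G3, (G4*G5)
(3) reduce the parallel group G1, G2, [G3/(1+G3*(G4*G5))]
So the answer for step 2 is feedback.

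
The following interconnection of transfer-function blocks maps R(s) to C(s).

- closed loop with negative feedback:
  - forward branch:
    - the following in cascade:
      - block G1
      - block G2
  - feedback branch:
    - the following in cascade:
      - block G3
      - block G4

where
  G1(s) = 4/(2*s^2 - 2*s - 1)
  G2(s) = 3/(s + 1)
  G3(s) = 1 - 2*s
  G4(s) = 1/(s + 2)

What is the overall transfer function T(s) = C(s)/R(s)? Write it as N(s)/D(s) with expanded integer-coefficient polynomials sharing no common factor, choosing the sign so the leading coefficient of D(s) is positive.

First reduce the diagram to T(s).

Step 1. cascade G1, G2: 12/(2*s^3 - 3*s - 1)
Step 2. cascade G3, G4: (1 - 2*s)/(s + 2)
Step 3. apply the feedback formula to (G1*G2), (G3*G4): this yields T(s), and no further normalization is needed

Answer: (12*s + 24)/(2*s^4 + 4*s^3 - 3*s^2 - 31*s + 10)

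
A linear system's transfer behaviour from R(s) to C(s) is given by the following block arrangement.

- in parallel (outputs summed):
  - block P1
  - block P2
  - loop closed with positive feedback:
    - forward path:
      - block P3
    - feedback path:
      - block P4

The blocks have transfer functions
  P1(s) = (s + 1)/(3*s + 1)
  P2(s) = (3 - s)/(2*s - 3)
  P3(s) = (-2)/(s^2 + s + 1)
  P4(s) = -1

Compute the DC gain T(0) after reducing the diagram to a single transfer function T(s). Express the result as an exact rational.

Step 1: reduce the feedback loop with forward P3 and return P4: (-2)/(s^2 + s - 1)
Step 2: combine P1, P2, [P3/(1-P3*P4)] in parallel: (-s^4 + 6*s^3 - 4*s^2 + 7*s + 6)/(6*s^4 - s^3 - 16*s^2 + 4*s + 3)
Evaluating the step-2 result (the overall T(s)) at s = 0 gives T(0) = 6/3 = 2.

Therefore the answer is 2.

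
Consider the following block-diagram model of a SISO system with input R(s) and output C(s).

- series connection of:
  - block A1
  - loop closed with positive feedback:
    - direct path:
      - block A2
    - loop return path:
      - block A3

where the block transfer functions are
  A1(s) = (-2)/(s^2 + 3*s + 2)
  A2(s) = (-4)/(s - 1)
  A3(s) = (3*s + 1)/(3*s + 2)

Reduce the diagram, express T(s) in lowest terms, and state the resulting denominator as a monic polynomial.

Reducing step by step:

Step 1 - close the feedback loop around A2, A3; result (-12*s - 8)/(3*s^2 + 11*s + 2)
Step 2 - combine A1, [A2/(1-A2*A3)] in series; result (24*s + 16)/(3*s^4 + 20*s^3 + 41*s^2 + 28*s + 4)
Step 2 gives the fully reduced T(s), with no common factor left to cancel. The denominator's leading coefficient is 3, so divide each of its coefficients by 3 to get the monic form.

Answer: s^4 + 20*s^3/3 + 41*s^2/3 + 28*s/3 + 4/3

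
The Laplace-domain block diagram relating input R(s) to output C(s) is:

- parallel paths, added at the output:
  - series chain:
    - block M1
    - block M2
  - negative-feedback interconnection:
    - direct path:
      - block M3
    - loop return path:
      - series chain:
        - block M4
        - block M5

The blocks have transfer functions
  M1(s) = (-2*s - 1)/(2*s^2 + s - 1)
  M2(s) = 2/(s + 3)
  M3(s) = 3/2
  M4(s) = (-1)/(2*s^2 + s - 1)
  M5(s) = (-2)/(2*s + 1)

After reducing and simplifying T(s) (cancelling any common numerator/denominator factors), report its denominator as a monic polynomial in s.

Step 1: series reduction of M1, M2 -> (-4*s - 2)/(2*s^3 + 7*s^2 + 2*s - 3)
Step 2: multiply M4, M5 (series) -> 2/(4*s^3 + 4*s^2 - s - 1)
Step 3: reduce the feedback loop with forward M3 and return (M4*M5) -> (12*s^3 + 12*s^2 - 3*s - 3)/(8*s^3 + 8*s^2 - 2*s + 4)
Step 4: add (M1*M2), [M3/(1+M3*(M4*M5))] (parallel) -> (24*s^6 + 108*s^5 + 70*s^4 - 87*s^3 - 71*s^2 - 9*s + 1)/(16*s^6 + 72*s^5 + 68*s^4 - 14*s^3 + 14*s - 12)
Step 4 gives the fully reduced T(s), with no common factor left to cancel. The denominator's leading coefficient is 16, so divide each of its coefficients by 16 to get the monic form.

Therefore the answer is s^6 + 9*s^5/2 + 17*s^4/4 - 7*s^3/8 + 7*s/8 - 3/4.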